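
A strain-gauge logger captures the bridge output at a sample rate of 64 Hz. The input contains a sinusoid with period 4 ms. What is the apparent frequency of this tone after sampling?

6 Hz

T = 4 ms → f = 1/T = 250 Hz.
250 Hz mod fs = 58 Hz.
58 Hz > fs/2 = 32 Hz, folds to fs − 58 Hz = 6 Hz.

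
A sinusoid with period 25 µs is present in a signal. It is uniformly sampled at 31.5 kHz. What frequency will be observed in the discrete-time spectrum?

8.5 kHz

T = 25 µs → f = 1/T = 40 kHz.
40 kHz mod fs = 8.5 kHz.
8.5 kHz ≤ fs/2 = 15.75 kHz, appears at 8.5 kHz.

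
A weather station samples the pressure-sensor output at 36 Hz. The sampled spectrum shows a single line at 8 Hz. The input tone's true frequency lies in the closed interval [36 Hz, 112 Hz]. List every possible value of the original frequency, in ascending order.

Frequencies that alias to 8 Hz are k·fs ± 8 Hz for integer k ≥ 0.
k=0: 8 Hz.
k=1: 28 Hz, 44 Hz.
k=2: 64 Hz, 80 Hz.
k=3: 100 Hz, 116 Hz.
k=4: 136 Hz, 152 Hz.
Within [36 Hz, 112 Hz]: 44 Hz, 64 Hz, 80 Hz, 100 Hz.

44 Hz, 64 Hz, 80 Hz, 100 Hz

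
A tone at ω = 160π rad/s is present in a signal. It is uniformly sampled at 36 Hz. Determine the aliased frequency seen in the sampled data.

8 Hz

ω = 160π rad/s → f = ω/(2π) = 80 Hz.
80 Hz mod fs = 8 Hz.
8 Hz ≤ fs/2 = 18 Hz, appears at 8 Hz.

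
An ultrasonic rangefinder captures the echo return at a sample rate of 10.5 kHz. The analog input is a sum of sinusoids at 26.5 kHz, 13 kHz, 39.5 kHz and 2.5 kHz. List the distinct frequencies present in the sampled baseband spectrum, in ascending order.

2.5 kHz, 5 kHz

fs/2 = 5.25 kHz.
26.5 kHz mod fs = 5.5 kHz.
5.5 kHz > fs/2 = 5.25 kHz, folds to fs − 5.5 kHz = 5 kHz.
13 kHz mod fs = 2.5 kHz.
2.5 kHz ≤ fs/2 = 5.25 kHz, appears at 2.5 kHz.
39.5 kHz mod fs = 8 kHz.
8 kHz > fs/2 = 5.25 kHz, folds to fs − 8 kHz = 2.5 kHz.
2.5 kHz ≤ fs/2 = 5.25 kHz, passes unchanged.
Distinct values: {2.5 kHz, 5 kHz}.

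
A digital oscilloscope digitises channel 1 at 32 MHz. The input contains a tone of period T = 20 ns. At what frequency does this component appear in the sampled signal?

14 MHz

T = 20 ns → f = 1/T = 50 MHz.
50 MHz mod fs = 18 MHz.
18 MHz > fs/2 = 16 MHz, folds to fs − 18 MHz = 14 MHz.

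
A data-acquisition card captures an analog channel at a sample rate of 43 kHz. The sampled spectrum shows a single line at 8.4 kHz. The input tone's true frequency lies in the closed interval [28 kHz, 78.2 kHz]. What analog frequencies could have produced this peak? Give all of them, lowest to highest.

Frequencies that alias to 8.4 kHz are k·fs ± 8.4 kHz for integer k ≥ 0.
k=0: 8.4 kHz.
k=1: 34.6 kHz, 51.4 kHz.
k=2: 77.6 kHz, 94.4 kHz.
k=3: 120.6 kHz, 137.4 kHz.
Within [28 kHz, 78.2 kHz]: 34.6 kHz, 51.4 kHz, 77.6 kHz.

34.6 kHz, 51.4 kHz, 77.6 kHz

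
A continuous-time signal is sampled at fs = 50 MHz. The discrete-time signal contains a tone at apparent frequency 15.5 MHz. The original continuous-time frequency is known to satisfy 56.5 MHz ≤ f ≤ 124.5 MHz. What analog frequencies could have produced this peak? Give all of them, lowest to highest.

65.5 MHz, 84.5 MHz, 115.5 MHz

Frequencies that alias to 15.5 MHz are k·fs ± 15.5 MHz for integer k ≥ 0.
k=0: 15.5 MHz.
k=1: 34.5 MHz, 65.5 MHz.
k=2: 84.5 MHz, 115.5 MHz.
k=3: 134.5 MHz, 165.5 MHz.
Within [56.5 MHz, 124.5 MHz]: 65.5 MHz, 84.5 MHz, 115.5 MHz.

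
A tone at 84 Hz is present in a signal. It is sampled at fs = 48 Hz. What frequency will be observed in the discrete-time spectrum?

12 Hz

84 Hz mod fs = 36 Hz.
36 Hz > fs/2 = 24 Hz, folds to fs − 36 Hz = 12 Hz.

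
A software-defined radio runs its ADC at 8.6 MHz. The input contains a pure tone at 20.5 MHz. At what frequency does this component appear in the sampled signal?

3.3 MHz

20.5 MHz mod fs = 3.3 MHz.
3.3 MHz ≤ fs/2 = 4.3 MHz, appears at 3.3 MHz.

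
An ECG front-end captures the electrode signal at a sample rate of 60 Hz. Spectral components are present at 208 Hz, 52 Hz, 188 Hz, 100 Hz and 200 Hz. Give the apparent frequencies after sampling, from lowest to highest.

fs/2 = 30 Hz.
208 Hz mod fs = 28 Hz.
28 Hz ≤ fs/2 = 30 Hz, appears at 28 Hz.
52 Hz > fs/2 = 30 Hz, folds to fs − 52 Hz = 8 Hz.
188 Hz mod fs = 8 Hz.
8 Hz ≤ fs/2 = 30 Hz, appears at 8 Hz.
100 Hz mod fs = 40 Hz.
40 Hz > fs/2 = 30 Hz, folds to fs − 40 Hz = 20 Hz.
200 Hz mod fs = 20 Hz.
20 Hz ≤ fs/2 = 30 Hz, appears at 20 Hz.
Distinct values: {8 Hz, 20 Hz, 28 Hz}.

8 Hz, 20 Hz, 28 Hz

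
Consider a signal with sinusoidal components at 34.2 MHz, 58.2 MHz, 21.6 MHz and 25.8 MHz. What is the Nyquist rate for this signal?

Highest-frequency component: 58.2 MHz.
Nyquist rate = 2 × 58.2 MHz = 116.4 MHz.

116.4 MHz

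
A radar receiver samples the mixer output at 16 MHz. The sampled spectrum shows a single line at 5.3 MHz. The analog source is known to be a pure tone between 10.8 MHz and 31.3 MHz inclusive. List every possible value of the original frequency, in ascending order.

21.3 MHz, 26.7 MHz

Frequencies that alias to 5.3 MHz are k·fs ± 5.3 MHz for integer k ≥ 0.
k=0: 5.3 MHz.
k=1: 10.7 MHz, 21.3 MHz.
k=2: 26.7 MHz, 37.3 MHz.
k=3: 42.7 MHz, 53.3 MHz.
Within [10.8 MHz, 31.3 MHz]: 21.3 MHz, 26.7 MHz.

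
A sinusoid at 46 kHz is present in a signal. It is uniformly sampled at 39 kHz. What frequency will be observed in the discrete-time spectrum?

46 kHz mod fs = 7 kHz.
7 kHz ≤ fs/2 = 19.5 kHz, appears at 7 kHz.

7 kHz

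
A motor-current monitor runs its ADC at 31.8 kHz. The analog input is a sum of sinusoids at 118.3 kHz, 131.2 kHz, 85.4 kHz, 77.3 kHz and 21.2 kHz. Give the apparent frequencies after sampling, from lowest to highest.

4 kHz, 8.9 kHz, 10 kHz, 10.6 kHz, 13.7 kHz

fs/2 = 15.9 kHz.
118.3 kHz mod fs = 22.9 kHz.
22.9 kHz > fs/2 = 15.9 kHz, folds to fs − 22.9 kHz = 8.9 kHz.
131.2 kHz mod fs = 4 kHz.
4 kHz ≤ fs/2 = 15.9 kHz, appears at 4 kHz.
85.4 kHz mod fs = 21.8 kHz.
21.8 kHz > fs/2 = 15.9 kHz, folds to fs − 21.8 kHz = 10 kHz.
77.3 kHz mod fs = 13.7 kHz.
13.7 kHz ≤ fs/2 = 15.9 kHz, appears at 13.7 kHz.
21.2 kHz > fs/2 = 15.9 kHz, folds to fs − 21.2 kHz = 10.6 kHz.
Distinct values: {4 kHz, 8.9 kHz, 10 kHz, 10.6 kHz, 13.7 kHz}.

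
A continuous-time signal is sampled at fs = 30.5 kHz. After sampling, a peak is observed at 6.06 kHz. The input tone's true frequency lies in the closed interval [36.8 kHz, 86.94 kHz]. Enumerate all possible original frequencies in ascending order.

Frequencies that alias to 6.06 kHz are k·fs ± 6.06 kHz for integer k ≥ 0.
k=0: 6.06 kHz.
k=1: 24.44 kHz, 36.56 kHz.
k=2: 54.94 kHz, 67.06 kHz.
k=3: 85.44 kHz, 97.56 kHz.
k=4: 115.94 kHz, 128.06 kHz.
Within [36.8 kHz, 86.94 kHz]: 54.94 kHz, 67.06 kHz, 85.44 kHz.

54.94 kHz, 67.06 kHz, 85.44 kHz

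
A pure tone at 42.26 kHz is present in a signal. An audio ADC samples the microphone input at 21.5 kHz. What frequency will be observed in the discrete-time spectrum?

0.74 kHz

42.26 kHz mod fs = 20.76 kHz.
20.76 kHz > fs/2 = 10.75 kHz, folds to fs − 20.76 kHz = 0.74 kHz.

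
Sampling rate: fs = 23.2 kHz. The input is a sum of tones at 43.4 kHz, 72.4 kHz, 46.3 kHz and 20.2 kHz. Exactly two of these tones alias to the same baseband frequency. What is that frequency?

3 kHz

fs/2 = 11.6 kHz.
43.4 kHz mod fs = 20.2 kHz.
20.2 kHz > fs/2 = 11.6 kHz, folds to fs − 20.2 kHz = 3 kHz.
72.4 kHz mod fs = 2.8 kHz.
2.8 kHz ≤ fs/2 = 11.6 kHz, appears at 2.8 kHz.
46.3 kHz mod fs = 23.1 kHz.
23.1 kHz > fs/2 = 11.6 kHz, folds to fs − 23.1 kHz = 0.1 kHz.
20.2 kHz > fs/2 = 11.6 kHz, folds to fs − 20.2 kHz = 3 kHz.
20.2 kHz and 43.4 kHz both map to 3 kHz.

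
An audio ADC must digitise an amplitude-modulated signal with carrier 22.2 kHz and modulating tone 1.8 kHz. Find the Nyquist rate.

AM sidebands sit at fc ± fm = 20.4 kHz and 24 kHz.
Highest-frequency component: 24 kHz.
Nyquist rate = 2 × 24 kHz = 48 kHz.

48 kHz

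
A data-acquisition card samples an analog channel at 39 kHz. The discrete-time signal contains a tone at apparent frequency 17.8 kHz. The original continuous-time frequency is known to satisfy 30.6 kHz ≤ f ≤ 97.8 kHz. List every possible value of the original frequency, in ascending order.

56.8 kHz, 60.2 kHz, 95.8 kHz

Frequencies that alias to 17.8 kHz are k·fs ± 17.8 kHz for integer k ≥ 0.
k=0: 17.8 kHz.
k=1: 21.2 kHz, 56.8 kHz.
k=2: 60.2 kHz, 95.8 kHz.
k=3: 99.2 kHz, 134.8 kHz.
Within [30.6 kHz, 97.8 kHz]: 56.8 kHz, 60.2 kHz, 95.8 kHz.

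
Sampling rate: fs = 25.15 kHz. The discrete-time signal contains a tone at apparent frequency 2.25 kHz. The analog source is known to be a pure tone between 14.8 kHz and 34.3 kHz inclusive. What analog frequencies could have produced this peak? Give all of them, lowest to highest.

22.9 kHz, 27.4 kHz

Frequencies that alias to 2.25 kHz are k·fs ± 2.25 kHz for integer k ≥ 0.
k=0: 2.25 kHz.
k=1: 22.9 kHz, 27.4 kHz.
k=2: 48.05 kHz, 52.55 kHz.
Within [14.8 kHz, 34.3 kHz]: 22.9 kHz, 27.4 kHz.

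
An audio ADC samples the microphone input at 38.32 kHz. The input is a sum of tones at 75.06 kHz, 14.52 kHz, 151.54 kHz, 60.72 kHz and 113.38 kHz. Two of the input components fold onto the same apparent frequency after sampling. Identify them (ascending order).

fs/2 = 19.16 kHz.
75.06 kHz mod fs = 36.74 kHz.
36.74 kHz > fs/2 = 19.16 kHz, folds to fs − 36.74 kHz = 1.58 kHz.
14.52 kHz ≤ fs/2 = 19.16 kHz, passes unchanged.
151.54 kHz mod fs = 36.58 kHz.
36.58 kHz > fs/2 = 19.16 kHz, folds to fs − 36.58 kHz = 1.74 kHz.
60.72 kHz mod fs = 22.4 kHz.
22.4 kHz > fs/2 = 19.16 kHz, folds to fs − 22.4 kHz = 15.92 kHz.
113.38 kHz mod fs = 36.74 kHz.
36.74 kHz > fs/2 = 19.16 kHz, folds to fs − 36.74 kHz = 1.58 kHz.
75.06 kHz and 113.38 kHz both map to 1.58 kHz.

75.06 kHz, 113.38 kHz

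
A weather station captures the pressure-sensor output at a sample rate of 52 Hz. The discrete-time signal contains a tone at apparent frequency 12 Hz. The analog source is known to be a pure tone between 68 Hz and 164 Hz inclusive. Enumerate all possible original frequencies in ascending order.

92 Hz, 116 Hz, 144 Hz

Frequencies that alias to 12 Hz are k·fs ± 12 Hz for integer k ≥ 0.
k=0: 12 Hz.
k=1: 40 Hz, 64 Hz.
k=2: 92 Hz, 116 Hz.
k=3: 144 Hz, 168 Hz.
k=4: 196 Hz, 220 Hz.
Within [68 Hz, 164 Hz]: 92 Hz, 116 Hz, 144 Hz.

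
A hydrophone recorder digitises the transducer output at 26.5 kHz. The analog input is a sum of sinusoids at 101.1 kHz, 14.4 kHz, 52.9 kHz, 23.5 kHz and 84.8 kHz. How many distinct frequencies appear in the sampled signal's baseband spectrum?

fs/2 = 13.25 kHz.
101.1 kHz mod fs = 21.6 kHz.
21.6 kHz > fs/2 = 13.25 kHz, folds to fs − 21.6 kHz = 4.9 kHz.
14.4 kHz > fs/2 = 13.25 kHz, folds to fs − 14.4 kHz = 12.1 kHz.
52.9 kHz mod fs = 26.4 kHz.
26.4 kHz > fs/2 = 13.25 kHz, folds to fs − 26.4 kHz = 0.1 kHz.
23.5 kHz > fs/2 = 13.25 kHz, folds to fs − 23.5 kHz = 3 kHz.
84.8 kHz mod fs = 5.3 kHz.
5.3 kHz ≤ fs/2 = 13.25 kHz, appears at 5.3 kHz.
Distinct values: {0.1 kHz, 3 kHz, 4.9 kHz, 5.3 kHz, 12.1 kHz} → 5.

5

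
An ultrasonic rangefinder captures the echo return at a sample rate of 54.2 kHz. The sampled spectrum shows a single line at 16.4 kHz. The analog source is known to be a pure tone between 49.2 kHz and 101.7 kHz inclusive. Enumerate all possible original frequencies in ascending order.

70.6 kHz, 92 kHz

Frequencies that alias to 16.4 kHz are k·fs ± 16.4 kHz for integer k ≥ 0.
k=0: 16.4 kHz.
k=1: 37.8 kHz, 70.6 kHz.
k=2: 92 kHz, 124.8 kHz.
k=3: 146.2 kHz, 179 kHz.
Within [49.2 kHz, 101.7 kHz]: 70.6 kHz, 92 kHz.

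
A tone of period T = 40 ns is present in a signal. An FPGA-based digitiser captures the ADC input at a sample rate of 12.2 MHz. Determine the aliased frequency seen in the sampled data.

T = 40 ns → f = 1/T = 25 MHz.
25 MHz mod fs = 0.6 MHz.
0.6 MHz ≤ fs/2 = 6.1 MHz, appears at 0.6 MHz.

0.6 MHz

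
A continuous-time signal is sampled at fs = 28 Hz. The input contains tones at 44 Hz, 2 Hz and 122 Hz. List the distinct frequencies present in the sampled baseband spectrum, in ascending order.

2 Hz, 10 Hz, 12 Hz

fs/2 = 14 Hz.
44 Hz mod fs = 16 Hz.
16 Hz > fs/2 = 14 Hz, folds to fs − 16 Hz = 12 Hz.
2 Hz ≤ fs/2 = 14 Hz, passes unchanged.
122 Hz mod fs = 10 Hz.
10 Hz ≤ fs/2 = 14 Hz, appears at 10 Hz.
Distinct values: {2 Hz, 10 Hz, 12 Hz}.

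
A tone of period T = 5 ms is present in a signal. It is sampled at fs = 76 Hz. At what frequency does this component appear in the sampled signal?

T = 5 ms → f = 1/T = 200 Hz.
200 Hz mod fs = 48 Hz.
48 Hz > fs/2 = 38 Hz, folds to fs − 48 Hz = 28 Hz.

28 Hz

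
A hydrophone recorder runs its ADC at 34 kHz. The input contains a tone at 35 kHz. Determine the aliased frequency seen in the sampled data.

1 kHz

35 kHz mod fs = 1 kHz.
1 kHz ≤ fs/2 = 17 kHz, appears at 1 kHz.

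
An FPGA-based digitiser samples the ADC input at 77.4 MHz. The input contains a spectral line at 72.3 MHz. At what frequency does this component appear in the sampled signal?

72.3 MHz > fs/2 = 38.7 MHz, folds to fs − 72.3 MHz = 5.1 MHz.

5.1 MHz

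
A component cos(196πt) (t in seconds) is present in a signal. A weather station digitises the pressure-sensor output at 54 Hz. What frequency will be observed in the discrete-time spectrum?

ω = 196π rad/s → f = ω/(2π) = 98 Hz.
98 Hz mod fs = 44 Hz.
44 Hz > fs/2 = 27 Hz, folds to fs − 44 Hz = 10 Hz.

10 Hz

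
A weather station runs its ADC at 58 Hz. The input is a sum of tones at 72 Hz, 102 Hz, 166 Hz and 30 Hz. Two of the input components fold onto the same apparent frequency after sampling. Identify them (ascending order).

fs/2 = 29 Hz.
72 Hz mod fs = 14 Hz.
14 Hz ≤ fs/2 = 29 Hz, appears at 14 Hz.
102 Hz mod fs = 44 Hz.
44 Hz > fs/2 = 29 Hz, folds to fs − 44 Hz = 14 Hz.
166 Hz mod fs = 50 Hz.
50 Hz > fs/2 = 29 Hz, folds to fs − 50 Hz = 8 Hz.
30 Hz > fs/2 = 29 Hz, folds to fs − 30 Hz = 28 Hz.
72 Hz and 102 Hz both map to 14 Hz.

72 Hz, 102 Hz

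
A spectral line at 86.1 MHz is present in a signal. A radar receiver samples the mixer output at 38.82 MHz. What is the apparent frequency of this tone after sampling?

8.46 MHz

86.1 MHz mod fs = 8.46 MHz.
8.46 MHz ≤ fs/2 = 19.41 MHz, appears at 8.46 MHz.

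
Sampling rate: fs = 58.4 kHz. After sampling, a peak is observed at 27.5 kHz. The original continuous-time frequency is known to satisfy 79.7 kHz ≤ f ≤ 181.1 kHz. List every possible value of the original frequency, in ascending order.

85.9 kHz, 89.3 kHz, 144.3 kHz, 147.7 kHz

Frequencies that alias to 27.5 kHz are k·fs ± 27.5 kHz for integer k ≥ 0.
k=0: 27.5 kHz.
k=1: 30.9 kHz, 85.9 kHz.
k=2: 89.3 kHz, 144.3 kHz.
k=3: 147.7 kHz, 202.7 kHz.
k=4: 206.1 kHz, 261.1 kHz.
Within [79.7 kHz, 181.1 kHz]: 85.9 kHz, 89.3 kHz, 144.3 kHz, 147.7 kHz.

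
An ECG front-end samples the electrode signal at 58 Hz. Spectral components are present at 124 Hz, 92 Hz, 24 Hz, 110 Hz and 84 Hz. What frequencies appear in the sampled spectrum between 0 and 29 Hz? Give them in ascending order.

fs/2 = 29 Hz.
124 Hz mod fs = 8 Hz.
8 Hz ≤ fs/2 = 29 Hz, appears at 8 Hz.
92 Hz mod fs = 34 Hz.
34 Hz > fs/2 = 29 Hz, folds to fs − 34 Hz = 24 Hz.
24 Hz ≤ fs/2 = 29 Hz, passes unchanged.
110 Hz mod fs = 52 Hz.
52 Hz > fs/2 = 29 Hz, folds to fs − 52 Hz = 6 Hz.
84 Hz mod fs = 26 Hz.
26 Hz ≤ fs/2 = 29 Hz, appears at 26 Hz.
Distinct values: {6 Hz, 8 Hz, 24 Hz, 26 Hz}.

6 Hz, 8 Hz, 24 Hz, 26 Hz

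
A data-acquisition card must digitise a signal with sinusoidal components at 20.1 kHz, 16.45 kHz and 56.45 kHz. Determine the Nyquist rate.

Highest-frequency component: 56.45 kHz.
Nyquist rate = 2 × 56.45 kHz = 112.9 kHz.

112.9 kHz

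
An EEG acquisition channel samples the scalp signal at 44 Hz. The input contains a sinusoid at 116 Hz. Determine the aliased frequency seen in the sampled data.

16 Hz

116 Hz mod fs = 28 Hz.
28 Hz > fs/2 = 22 Hz, folds to fs − 28 Hz = 16 Hz.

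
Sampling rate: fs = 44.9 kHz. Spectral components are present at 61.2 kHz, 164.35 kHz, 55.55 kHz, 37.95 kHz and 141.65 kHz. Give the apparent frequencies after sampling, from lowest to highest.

fs/2 = 22.45 kHz.
61.2 kHz mod fs = 16.3 kHz.
16.3 kHz ≤ fs/2 = 22.45 kHz, appears at 16.3 kHz.
164.35 kHz mod fs = 29.65 kHz.
29.65 kHz > fs/2 = 22.45 kHz, folds to fs − 29.65 kHz = 15.25 kHz.
55.55 kHz mod fs = 10.65 kHz.
10.65 kHz ≤ fs/2 = 22.45 kHz, appears at 10.65 kHz.
37.95 kHz > fs/2 = 22.45 kHz, folds to fs − 37.95 kHz = 6.95 kHz.
141.65 kHz mod fs = 6.95 kHz.
6.95 kHz ≤ fs/2 = 22.45 kHz, appears at 6.95 kHz.
Distinct values: {6.95 kHz, 10.65 kHz, 15.25 kHz, 16.3 kHz}.

6.95 kHz, 10.65 kHz, 15.25 kHz, 16.3 kHz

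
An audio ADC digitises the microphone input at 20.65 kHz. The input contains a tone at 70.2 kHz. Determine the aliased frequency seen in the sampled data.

8.25 kHz

70.2 kHz mod fs = 8.25 kHz.
8.25 kHz ≤ fs/2 = 10.325 kHz, appears at 8.25 kHz.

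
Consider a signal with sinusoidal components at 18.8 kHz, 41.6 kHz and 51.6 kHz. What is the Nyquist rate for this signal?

Highest-frequency component: 51.6 kHz.
Nyquist rate = 2 × 51.6 kHz = 103.2 kHz.

103.2 kHz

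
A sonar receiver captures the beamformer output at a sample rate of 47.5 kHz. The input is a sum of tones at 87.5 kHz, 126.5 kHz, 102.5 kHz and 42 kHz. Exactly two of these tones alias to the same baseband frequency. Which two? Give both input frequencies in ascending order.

87.5 kHz, 102.5 kHz

fs/2 = 23.75 kHz.
87.5 kHz mod fs = 40 kHz.
40 kHz > fs/2 = 23.75 kHz, folds to fs − 40 kHz = 7.5 kHz.
126.5 kHz mod fs = 31.5 kHz.
31.5 kHz > fs/2 = 23.75 kHz, folds to fs − 31.5 kHz = 16 kHz.
102.5 kHz mod fs = 7.5 kHz.
7.5 kHz ≤ fs/2 = 23.75 kHz, appears at 7.5 kHz.
42 kHz > fs/2 = 23.75 kHz, folds to fs − 42 kHz = 5.5 kHz.
87.5 kHz and 102.5 kHz both map to 7.5 kHz.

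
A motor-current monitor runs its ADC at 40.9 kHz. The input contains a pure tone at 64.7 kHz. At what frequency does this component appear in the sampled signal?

17.1 kHz

64.7 kHz mod fs = 23.8 kHz.
23.8 kHz > fs/2 = 20.45 kHz, folds to fs − 23.8 kHz = 17.1 kHz.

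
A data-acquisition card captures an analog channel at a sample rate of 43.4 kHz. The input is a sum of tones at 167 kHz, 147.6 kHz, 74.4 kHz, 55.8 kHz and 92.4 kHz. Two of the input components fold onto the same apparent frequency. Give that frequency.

12.4 kHz

fs/2 = 21.7 kHz.
167 kHz mod fs = 36.8 kHz.
36.8 kHz > fs/2 = 21.7 kHz, folds to fs − 36.8 kHz = 6.6 kHz.
147.6 kHz mod fs = 17.4 kHz.
17.4 kHz ≤ fs/2 = 21.7 kHz, appears at 17.4 kHz.
74.4 kHz mod fs = 31 kHz.
31 kHz > fs/2 = 21.7 kHz, folds to fs − 31 kHz = 12.4 kHz.
55.8 kHz mod fs = 12.4 kHz.
12.4 kHz ≤ fs/2 = 21.7 kHz, appears at 12.4 kHz.
92.4 kHz mod fs = 5.6 kHz.
5.6 kHz ≤ fs/2 = 21.7 kHz, appears at 5.6 kHz.
55.8 kHz and 74.4 kHz both map to 12.4 kHz.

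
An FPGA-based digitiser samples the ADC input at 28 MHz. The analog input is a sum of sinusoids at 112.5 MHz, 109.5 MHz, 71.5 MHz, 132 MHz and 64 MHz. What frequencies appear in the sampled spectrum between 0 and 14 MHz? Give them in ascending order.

0.5 MHz, 2.5 MHz, 8 MHz, 12.5 MHz

fs/2 = 14 MHz.
112.5 MHz mod fs = 0.5 MHz.
0.5 MHz ≤ fs/2 = 14 MHz, appears at 0.5 MHz.
109.5 MHz mod fs = 25.5 MHz.
25.5 MHz > fs/2 = 14 MHz, folds to fs − 25.5 MHz = 2.5 MHz.
71.5 MHz mod fs = 15.5 MHz.
15.5 MHz > fs/2 = 14 MHz, folds to fs − 15.5 MHz = 12.5 MHz.
132 MHz mod fs = 20 MHz.
20 MHz > fs/2 = 14 MHz, folds to fs − 20 MHz = 8 MHz.
64 MHz mod fs = 8 MHz.
8 MHz ≤ fs/2 = 14 MHz, appears at 8 MHz.
Distinct values: {0.5 MHz, 2.5 MHz, 8 MHz, 12.5 MHz}.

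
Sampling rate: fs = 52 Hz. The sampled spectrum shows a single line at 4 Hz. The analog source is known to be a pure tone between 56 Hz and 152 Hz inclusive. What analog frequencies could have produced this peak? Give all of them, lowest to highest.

56 Hz, 100 Hz, 108 Hz, 152 Hz

Frequencies that alias to 4 Hz are k·fs ± 4 Hz for integer k ≥ 0.
k=0: 4 Hz.
k=1: 48 Hz, 56 Hz.
k=2: 100 Hz, 108 Hz.
k=3: 152 Hz, 160 Hz.
k=4: 204 Hz, 212 Hz.
Within [56 Hz, 152 Hz]: 56 Hz, 100 Hz, 108 Hz, 152 Hz.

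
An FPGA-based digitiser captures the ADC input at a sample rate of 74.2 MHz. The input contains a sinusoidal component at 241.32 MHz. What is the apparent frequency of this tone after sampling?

241.32 MHz mod fs = 18.72 MHz.
18.72 MHz ≤ fs/2 = 37.1 MHz, appears at 18.72 MHz.

18.72 MHz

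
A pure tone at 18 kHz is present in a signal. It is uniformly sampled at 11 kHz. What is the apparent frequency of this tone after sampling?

4 kHz

18 kHz mod fs = 7 kHz.
7 kHz > fs/2 = 5.5 kHz, folds to fs − 7 kHz = 4 kHz.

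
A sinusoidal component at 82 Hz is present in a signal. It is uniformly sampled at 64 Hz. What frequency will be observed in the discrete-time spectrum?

18 Hz

82 Hz mod fs = 18 Hz.
18 Hz ≤ fs/2 = 32 Hz, appears at 18 Hz.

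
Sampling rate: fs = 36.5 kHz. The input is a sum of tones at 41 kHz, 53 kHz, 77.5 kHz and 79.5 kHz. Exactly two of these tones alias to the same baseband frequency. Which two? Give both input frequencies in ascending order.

fs/2 = 18.25 kHz.
41 kHz mod fs = 4.5 kHz.
4.5 kHz ≤ fs/2 = 18.25 kHz, appears at 4.5 kHz.
53 kHz mod fs = 16.5 kHz.
16.5 kHz ≤ fs/2 = 18.25 kHz, appears at 16.5 kHz.
77.5 kHz mod fs = 4.5 kHz.
4.5 kHz ≤ fs/2 = 18.25 kHz, appears at 4.5 kHz.
79.5 kHz mod fs = 6.5 kHz.
6.5 kHz ≤ fs/2 = 18.25 kHz, appears at 6.5 kHz.
41 kHz and 77.5 kHz both map to 4.5 kHz.

41 kHz, 77.5 kHz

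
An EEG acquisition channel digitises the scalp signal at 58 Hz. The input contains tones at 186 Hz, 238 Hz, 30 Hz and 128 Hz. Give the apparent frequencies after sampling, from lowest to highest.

6 Hz, 12 Hz, 28 Hz

fs/2 = 29 Hz.
186 Hz mod fs = 12 Hz.
12 Hz ≤ fs/2 = 29 Hz, appears at 12 Hz.
238 Hz mod fs = 6 Hz.
6 Hz ≤ fs/2 = 29 Hz, appears at 6 Hz.
30 Hz > fs/2 = 29 Hz, folds to fs − 30 Hz = 28 Hz.
128 Hz mod fs = 12 Hz.
12 Hz ≤ fs/2 = 29 Hz, appears at 12 Hz.
Distinct values: {6 Hz, 12 Hz, 28 Hz}.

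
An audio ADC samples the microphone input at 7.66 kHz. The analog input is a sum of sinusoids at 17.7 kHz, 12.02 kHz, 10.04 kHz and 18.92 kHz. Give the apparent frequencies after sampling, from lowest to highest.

2.38 kHz, 3.3 kHz, 3.6 kHz

fs/2 = 3.83 kHz.
17.7 kHz mod fs = 2.38 kHz.
2.38 kHz ≤ fs/2 = 3.83 kHz, appears at 2.38 kHz.
12.02 kHz mod fs = 4.36 kHz.
4.36 kHz > fs/2 = 3.83 kHz, folds to fs − 4.36 kHz = 3.3 kHz.
10.04 kHz mod fs = 2.38 kHz.
2.38 kHz ≤ fs/2 = 3.83 kHz, appears at 2.38 kHz.
18.92 kHz mod fs = 3.6 kHz.
3.6 kHz ≤ fs/2 = 3.83 kHz, appears at 3.6 kHz.
Distinct values: {2.38 kHz, 3.3 kHz, 3.6 kHz}.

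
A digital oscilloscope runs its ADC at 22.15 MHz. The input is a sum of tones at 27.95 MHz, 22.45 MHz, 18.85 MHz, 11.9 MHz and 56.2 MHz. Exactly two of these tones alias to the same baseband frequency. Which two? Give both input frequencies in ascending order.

11.9 MHz, 56.2 MHz

fs/2 = 11.075 MHz.
27.95 MHz mod fs = 5.8 MHz.
5.8 MHz ≤ fs/2 = 11.075 MHz, appears at 5.8 MHz.
22.45 MHz mod fs = 0.3 MHz.
0.3 MHz ≤ fs/2 = 11.075 MHz, appears at 0.3 MHz.
18.85 MHz > fs/2 = 11.075 MHz, folds to fs − 18.85 MHz = 3.3 MHz.
11.9 MHz > fs/2 = 11.075 MHz, folds to fs − 11.9 MHz = 10.25 MHz.
56.2 MHz mod fs = 11.9 MHz.
11.9 MHz > fs/2 = 11.075 MHz, folds to fs − 11.9 MHz = 10.25 MHz.
11.9 MHz and 56.2 MHz both map to 10.25 MHz.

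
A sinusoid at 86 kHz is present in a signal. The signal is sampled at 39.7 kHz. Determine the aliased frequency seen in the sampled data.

86 kHz mod fs = 6.6 kHz.
6.6 kHz ≤ fs/2 = 19.85 kHz, appears at 6.6 kHz.

6.6 kHz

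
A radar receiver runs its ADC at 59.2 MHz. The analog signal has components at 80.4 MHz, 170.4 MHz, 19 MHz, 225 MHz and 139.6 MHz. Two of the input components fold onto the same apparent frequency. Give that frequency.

21.2 MHz

fs/2 = 29.6 MHz.
80.4 MHz mod fs = 21.2 MHz.
21.2 MHz ≤ fs/2 = 29.6 MHz, appears at 21.2 MHz.
170.4 MHz mod fs = 52 MHz.
52 MHz > fs/2 = 29.6 MHz, folds to fs − 52 MHz = 7.2 MHz.
19 MHz ≤ fs/2 = 29.6 MHz, passes unchanged.
225 MHz mod fs = 47.4 MHz.
47.4 MHz > fs/2 = 29.6 MHz, folds to fs − 47.4 MHz = 11.8 MHz.
139.6 MHz mod fs = 21.2 MHz.
21.2 MHz ≤ fs/2 = 29.6 MHz, appears at 21.2 MHz.
80.4 MHz and 139.6 MHz both map to 21.2 MHz.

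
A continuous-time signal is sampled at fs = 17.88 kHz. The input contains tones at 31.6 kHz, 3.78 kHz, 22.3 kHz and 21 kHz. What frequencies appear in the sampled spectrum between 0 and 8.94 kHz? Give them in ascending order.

fs/2 = 8.94 kHz.
31.6 kHz mod fs = 13.72 kHz.
13.72 kHz > fs/2 = 8.94 kHz, folds to fs − 13.72 kHz = 4.16 kHz.
3.78 kHz ≤ fs/2 = 8.94 kHz, passes unchanged.
22.3 kHz mod fs = 4.42 kHz.
4.42 kHz ≤ fs/2 = 8.94 kHz, appears at 4.42 kHz.
21 kHz mod fs = 3.12 kHz.
3.12 kHz ≤ fs/2 = 8.94 kHz, appears at 3.12 kHz.
Distinct values: {3.12 kHz, 3.78 kHz, 4.16 kHz, 4.42 kHz}.

3.12 kHz, 3.78 kHz, 4.16 kHz, 4.42 kHz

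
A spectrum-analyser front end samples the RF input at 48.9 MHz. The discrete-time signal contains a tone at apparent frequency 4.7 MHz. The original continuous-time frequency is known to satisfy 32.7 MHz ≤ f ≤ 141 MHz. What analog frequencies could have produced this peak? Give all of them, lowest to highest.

Frequencies that alias to 4.7 MHz are k·fs ± 4.7 MHz for integer k ≥ 0.
k=0: 4.7 MHz.
k=1: 44.2 MHz, 53.6 MHz.
k=2: 93.1 MHz, 102.5 MHz.
k=3: 142 MHz, 151.4 MHz.
Within [32.7 MHz, 141 MHz]: 44.2 MHz, 53.6 MHz, 93.1 MHz, 102.5 MHz.

44.2 MHz, 53.6 MHz, 93.1 MHz, 102.5 MHz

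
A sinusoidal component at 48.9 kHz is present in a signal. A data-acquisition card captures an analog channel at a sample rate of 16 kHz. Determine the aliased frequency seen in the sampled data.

0.9 kHz

48.9 kHz mod fs = 0.9 kHz.
0.9 kHz ≤ fs/2 = 8 kHz, appears at 0.9 kHz.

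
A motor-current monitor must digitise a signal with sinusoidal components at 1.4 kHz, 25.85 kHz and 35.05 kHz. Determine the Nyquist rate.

70.1 kHz

Highest-frequency component: 35.05 kHz.
Nyquist rate = 2 × 35.05 kHz = 70.1 kHz.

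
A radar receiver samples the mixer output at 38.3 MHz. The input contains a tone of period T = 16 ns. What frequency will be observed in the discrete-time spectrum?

14.1 MHz

T = 16 ns → f = 1/T = 62.5 MHz.
62.5 MHz mod fs = 24.2 MHz.
24.2 MHz > fs/2 = 19.15 MHz, folds to fs − 24.2 MHz = 14.1 MHz.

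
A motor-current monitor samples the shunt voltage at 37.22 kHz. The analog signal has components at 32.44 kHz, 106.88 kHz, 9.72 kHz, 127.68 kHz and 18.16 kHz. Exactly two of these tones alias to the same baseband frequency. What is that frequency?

fs/2 = 18.61 kHz.
32.44 kHz > fs/2 = 18.61 kHz, folds to fs − 32.44 kHz = 4.78 kHz.
106.88 kHz mod fs = 32.44 kHz.
32.44 kHz > fs/2 = 18.61 kHz, folds to fs − 32.44 kHz = 4.78 kHz.
9.72 kHz ≤ fs/2 = 18.61 kHz, passes unchanged.
127.68 kHz mod fs = 16.02 kHz.
16.02 kHz ≤ fs/2 = 18.61 kHz, appears at 16.02 kHz.
18.16 kHz ≤ fs/2 = 18.61 kHz, passes unchanged.
32.44 kHz and 106.88 kHz both map to 4.78 kHz.

4.78 kHz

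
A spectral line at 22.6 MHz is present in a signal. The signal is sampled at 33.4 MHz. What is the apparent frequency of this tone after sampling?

22.6 MHz > fs/2 = 16.7 MHz, folds to fs − 22.6 MHz = 10.8 MHz.

10.8 MHz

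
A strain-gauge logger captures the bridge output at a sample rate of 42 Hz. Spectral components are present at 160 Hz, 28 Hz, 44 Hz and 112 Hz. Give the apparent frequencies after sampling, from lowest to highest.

2 Hz, 8 Hz, 14 Hz

fs/2 = 21 Hz.
160 Hz mod fs = 34 Hz.
34 Hz > fs/2 = 21 Hz, folds to fs − 34 Hz = 8 Hz.
28 Hz > fs/2 = 21 Hz, folds to fs − 28 Hz = 14 Hz.
44 Hz mod fs = 2 Hz.
2 Hz ≤ fs/2 = 21 Hz, appears at 2 Hz.
112 Hz mod fs = 28 Hz.
28 Hz > fs/2 = 21 Hz, folds to fs − 28 Hz = 14 Hz.
Distinct values: {2 Hz, 8 Hz, 14 Hz}.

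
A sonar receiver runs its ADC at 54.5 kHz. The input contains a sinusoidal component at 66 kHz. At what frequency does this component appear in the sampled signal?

66 kHz mod fs = 11.5 kHz.
11.5 kHz ≤ fs/2 = 27.25 kHz, appears at 11.5 kHz.

11.5 kHz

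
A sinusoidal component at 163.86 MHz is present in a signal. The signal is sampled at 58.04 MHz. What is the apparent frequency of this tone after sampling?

10.26 MHz

163.86 MHz mod fs = 47.78 MHz.
47.78 MHz > fs/2 = 29.02 MHz, folds to fs − 47.78 MHz = 10.26 MHz.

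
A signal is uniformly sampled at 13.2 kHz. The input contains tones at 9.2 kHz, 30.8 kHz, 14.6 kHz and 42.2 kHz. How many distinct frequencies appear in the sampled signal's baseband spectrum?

4

fs/2 = 6.6 kHz.
9.2 kHz > fs/2 = 6.6 kHz, folds to fs − 9.2 kHz = 4 kHz.
30.8 kHz mod fs = 4.4 kHz.
4.4 kHz ≤ fs/2 = 6.6 kHz, appears at 4.4 kHz.
14.6 kHz mod fs = 1.4 kHz.
1.4 kHz ≤ fs/2 = 6.6 kHz, appears at 1.4 kHz.
42.2 kHz mod fs = 2.6 kHz.
2.6 kHz ≤ fs/2 = 6.6 kHz, appears at 2.6 kHz.
Distinct values: {1.4 kHz, 2.6 kHz, 4 kHz, 4.4 kHz} → 4.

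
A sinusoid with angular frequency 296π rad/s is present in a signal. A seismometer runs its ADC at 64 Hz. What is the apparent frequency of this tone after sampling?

20 Hz

ω = 296π rad/s → f = ω/(2π) = 148 Hz.
148 Hz mod fs = 20 Hz.
20 Hz ≤ fs/2 = 32 Hz, appears at 20 Hz.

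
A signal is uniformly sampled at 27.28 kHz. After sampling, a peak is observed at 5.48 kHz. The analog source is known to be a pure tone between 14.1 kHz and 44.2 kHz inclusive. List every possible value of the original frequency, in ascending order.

21.8 kHz, 32.76 kHz

Frequencies that alias to 5.48 kHz are k·fs ± 5.48 kHz for integer k ≥ 0.
k=0: 5.48 kHz.
k=1: 21.8 kHz, 32.76 kHz.
k=2: 49.08 kHz, 60.04 kHz.
Within [14.1 kHz, 44.2 kHz]: 21.8 kHz, 32.76 kHz.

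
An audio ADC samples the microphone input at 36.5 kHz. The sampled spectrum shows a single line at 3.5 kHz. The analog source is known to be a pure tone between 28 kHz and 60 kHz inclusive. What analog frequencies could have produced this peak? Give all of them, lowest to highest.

33 kHz, 40 kHz

Frequencies that alias to 3.5 kHz are k·fs ± 3.5 kHz for integer k ≥ 0.
k=0: 3.5 kHz.
k=1: 33 kHz, 40 kHz.
k=2: 69.5 kHz, 76.5 kHz.
Within [28 kHz, 60 kHz]: 33 kHz, 40 kHz.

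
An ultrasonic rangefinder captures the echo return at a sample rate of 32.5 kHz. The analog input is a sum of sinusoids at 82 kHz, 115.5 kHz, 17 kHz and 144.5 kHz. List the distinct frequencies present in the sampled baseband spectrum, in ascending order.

fs/2 = 16.25 kHz.
82 kHz mod fs = 17 kHz.
17 kHz > fs/2 = 16.25 kHz, folds to fs − 17 kHz = 15.5 kHz.
115.5 kHz mod fs = 18 kHz.
18 kHz > fs/2 = 16.25 kHz, folds to fs − 18 kHz = 14.5 kHz.
17 kHz > fs/2 = 16.25 kHz, folds to fs − 17 kHz = 15.5 kHz.
144.5 kHz mod fs = 14.5 kHz.
14.5 kHz ≤ fs/2 = 16.25 kHz, appears at 14.5 kHz.
Distinct values: {14.5 kHz, 15.5 kHz}.

14.5 kHz, 15.5 kHz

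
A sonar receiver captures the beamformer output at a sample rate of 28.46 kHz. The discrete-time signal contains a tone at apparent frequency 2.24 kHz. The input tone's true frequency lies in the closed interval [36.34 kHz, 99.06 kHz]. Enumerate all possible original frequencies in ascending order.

Frequencies that alias to 2.24 kHz are k·fs ± 2.24 kHz for integer k ≥ 0.
k=0: 2.24 kHz.
k=1: 26.22 kHz, 30.7 kHz.
k=2: 54.68 kHz, 59.16 kHz.
k=3: 83.14 kHz, 87.62 kHz.
k=4: 111.6 kHz, 116.08 kHz.
Within [36.34 kHz, 99.06 kHz]: 54.68 kHz, 59.16 kHz, 83.14 kHz, 87.62 kHz.

54.68 kHz, 59.16 kHz, 83.14 kHz, 87.62 kHz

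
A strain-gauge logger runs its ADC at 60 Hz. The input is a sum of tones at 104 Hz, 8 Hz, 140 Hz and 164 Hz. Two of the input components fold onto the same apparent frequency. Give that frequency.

16 Hz

fs/2 = 30 Hz.
104 Hz mod fs = 44 Hz.
44 Hz > fs/2 = 30 Hz, folds to fs − 44 Hz = 16 Hz.
8 Hz ≤ fs/2 = 30 Hz, passes unchanged.
140 Hz mod fs = 20 Hz.
20 Hz ≤ fs/2 = 30 Hz, appears at 20 Hz.
164 Hz mod fs = 44 Hz.
44 Hz > fs/2 = 30 Hz, folds to fs − 44 Hz = 16 Hz.
104 Hz and 164 Hz both map to 16 Hz.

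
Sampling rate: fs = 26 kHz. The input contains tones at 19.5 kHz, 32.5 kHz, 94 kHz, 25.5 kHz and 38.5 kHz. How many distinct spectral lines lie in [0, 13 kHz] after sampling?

4

fs/2 = 13 kHz.
19.5 kHz > fs/2 = 13 kHz, folds to fs − 19.5 kHz = 6.5 kHz.
32.5 kHz mod fs = 6.5 kHz.
6.5 kHz ≤ fs/2 = 13 kHz, appears at 6.5 kHz.
94 kHz mod fs = 16 kHz.
16 kHz > fs/2 = 13 kHz, folds to fs − 16 kHz = 10 kHz.
25.5 kHz > fs/2 = 13 kHz, folds to fs − 25.5 kHz = 0.5 kHz.
38.5 kHz mod fs = 12.5 kHz.
12.5 kHz ≤ fs/2 = 13 kHz, appears at 12.5 kHz.
Distinct values: {0.5 kHz, 6.5 kHz, 10 kHz, 12.5 kHz} → 4.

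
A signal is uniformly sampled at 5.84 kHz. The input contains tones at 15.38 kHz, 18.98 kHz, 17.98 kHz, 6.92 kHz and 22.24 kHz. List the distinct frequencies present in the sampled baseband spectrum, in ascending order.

fs/2 = 2.92 kHz.
15.38 kHz mod fs = 3.7 kHz.
3.7 kHz > fs/2 = 2.92 kHz, folds to fs − 3.7 kHz = 2.14 kHz.
18.98 kHz mod fs = 1.46 kHz.
1.46 kHz ≤ fs/2 = 2.92 kHz, appears at 1.46 kHz.
17.98 kHz mod fs = 0.46 kHz.
0.46 kHz ≤ fs/2 = 2.92 kHz, appears at 0.46 kHz.
6.92 kHz mod fs = 1.08 kHz.
1.08 kHz ≤ fs/2 = 2.92 kHz, appears at 1.08 kHz.
22.24 kHz mod fs = 4.72 kHz.
4.72 kHz > fs/2 = 2.92 kHz, folds to fs − 4.72 kHz = 1.12 kHz.
Distinct values: {0.46 kHz, 1.08 kHz, 1.12 kHz, 1.46 kHz, 2.14 kHz}.

0.46 kHz, 1.08 kHz, 1.12 kHz, 1.46 kHz, 2.14 kHz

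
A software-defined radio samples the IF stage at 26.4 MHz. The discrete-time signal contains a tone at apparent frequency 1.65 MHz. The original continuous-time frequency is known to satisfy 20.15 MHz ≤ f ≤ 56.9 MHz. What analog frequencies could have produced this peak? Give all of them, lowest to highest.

24.75 MHz, 28.05 MHz, 51.15 MHz, 54.45 MHz

Frequencies that alias to 1.65 MHz are k·fs ± 1.65 MHz for integer k ≥ 0.
k=0: 1.65 MHz.
k=1: 24.75 MHz, 28.05 MHz.
k=2: 51.15 MHz, 54.45 MHz.
k=3: 77.55 MHz, 80.85 MHz.
Within [20.15 MHz, 56.9 MHz]: 24.75 MHz, 28.05 MHz, 51.15 MHz, 54.45 MHz.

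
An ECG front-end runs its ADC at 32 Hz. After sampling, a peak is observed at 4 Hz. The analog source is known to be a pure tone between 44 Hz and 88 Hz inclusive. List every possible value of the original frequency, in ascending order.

Frequencies that alias to 4 Hz are k·fs ± 4 Hz for integer k ≥ 0.
k=0: 4 Hz.
k=1: 28 Hz, 36 Hz.
k=2: 60 Hz, 68 Hz.
k=3: 92 Hz, 100 Hz.
Within [44 Hz, 88 Hz]: 60 Hz, 68 Hz.

60 Hz, 68 Hz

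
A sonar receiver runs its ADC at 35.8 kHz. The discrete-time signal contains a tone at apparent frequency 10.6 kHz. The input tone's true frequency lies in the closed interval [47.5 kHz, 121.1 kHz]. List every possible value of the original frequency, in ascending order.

Frequencies that alias to 10.6 kHz are k·fs ± 10.6 kHz for integer k ≥ 0.
k=0: 10.6 kHz.
k=1: 25.2 kHz, 46.4 kHz.
k=2: 61 kHz, 82.2 kHz.
k=3: 96.8 kHz, 118 kHz.
k=4: 132.6 kHz, 153.8 kHz.
Within [47.5 kHz, 121.1 kHz]: 61 kHz, 82.2 kHz, 96.8 kHz, 118 kHz.

61 kHz, 82.2 kHz, 96.8 kHz, 118 kHz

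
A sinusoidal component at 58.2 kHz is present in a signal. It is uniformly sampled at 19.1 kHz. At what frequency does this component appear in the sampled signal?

0.9 kHz

58.2 kHz mod fs = 0.9 kHz.
0.9 kHz ≤ fs/2 = 9.55 kHz, appears at 0.9 kHz.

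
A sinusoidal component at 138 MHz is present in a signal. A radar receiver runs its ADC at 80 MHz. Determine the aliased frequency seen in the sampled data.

138 MHz mod fs = 58 MHz.
58 MHz > fs/2 = 40 MHz, folds to fs − 58 MHz = 22 MHz.

22 MHz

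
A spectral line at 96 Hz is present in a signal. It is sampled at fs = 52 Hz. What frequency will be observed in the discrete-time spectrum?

8 Hz

96 Hz mod fs = 44 Hz.
44 Hz > fs/2 = 26 Hz, folds to fs − 44 Hz = 8 Hz.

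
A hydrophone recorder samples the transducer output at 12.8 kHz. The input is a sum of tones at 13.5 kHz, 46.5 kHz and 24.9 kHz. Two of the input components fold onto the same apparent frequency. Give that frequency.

0.7 kHz

fs/2 = 6.4 kHz.
13.5 kHz mod fs = 0.7 kHz.
0.7 kHz ≤ fs/2 = 6.4 kHz, appears at 0.7 kHz.
46.5 kHz mod fs = 8.1 kHz.
8.1 kHz > fs/2 = 6.4 kHz, folds to fs − 8.1 kHz = 4.7 kHz.
24.9 kHz mod fs = 12.1 kHz.
12.1 kHz > fs/2 = 6.4 kHz, folds to fs − 12.1 kHz = 0.7 kHz.
13.5 kHz and 24.9 kHz both map to 0.7 kHz.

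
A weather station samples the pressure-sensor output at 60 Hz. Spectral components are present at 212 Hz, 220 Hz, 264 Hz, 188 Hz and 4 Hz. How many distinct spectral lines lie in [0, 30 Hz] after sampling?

5

fs/2 = 30 Hz.
212 Hz mod fs = 32 Hz.
32 Hz > fs/2 = 30 Hz, folds to fs − 32 Hz = 28 Hz.
220 Hz mod fs = 40 Hz.
40 Hz > fs/2 = 30 Hz, folds to fs − 40 Hz = 20 Hz.
264 Hz mod fs = 24 Hz.
24 Hz ≤ fs/2 = 30 Hz, appears at 24 Hz.
188 Hz mod fs = 8 Hz.
8 Hz ≤ fs/2 = 30 Hz, appears at 8 Hz.
4 Hz ≤ fs/2 = 30 Hz, passes unchanged.
Distinct values: {4 Hz, 8 Hz, 20 Hz, 24 Hz, 28 Hz} → 5.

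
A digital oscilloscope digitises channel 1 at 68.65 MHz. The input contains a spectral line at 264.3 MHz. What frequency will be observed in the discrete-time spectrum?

264.3 MHz mod fs = 58.35 MHz.
58.35 MHz > fs/2 = 34.325 MHz, folds to fs − 58.35 MHz = 10.3 MHz.

10.3 MHz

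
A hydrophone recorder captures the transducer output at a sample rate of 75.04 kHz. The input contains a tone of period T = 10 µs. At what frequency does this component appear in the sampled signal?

24.96 kHz

T = 10 µs → f = 1/T = 100 kHz.
100 kHz mod fs = 24.96 kHz.
24.96 kHz ≤ fs/2 = 37.52 kHz, appears at 24.96 kHz.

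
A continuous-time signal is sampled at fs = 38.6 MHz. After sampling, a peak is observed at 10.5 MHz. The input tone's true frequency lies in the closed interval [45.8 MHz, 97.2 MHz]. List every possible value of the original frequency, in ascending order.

49.1 MHz, 66.7 MHz, 87.7 MHz

Frequencies that alias to 10.5 MHz are k·fs ± 10.5 MHz for integer k ≥ 0.
k=0: 10.5 MHz.
k=1: 28.1 MHz, 49.1 MHz.
k=2: 66.7 MHz, 87.7 MHz.
k=3: 105.3 MHz, 126.3 MHz.
Within [45.8 MHz, 97.2 MHz]: 49.1 MHz, 66.7 MHz, 87.7 MHz.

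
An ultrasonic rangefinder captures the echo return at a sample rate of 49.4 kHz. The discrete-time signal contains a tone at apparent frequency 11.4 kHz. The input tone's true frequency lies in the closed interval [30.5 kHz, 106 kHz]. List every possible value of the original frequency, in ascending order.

Frequencies that alias to 11.4 kHz are k·fs ± 11.4 kHz for integer k ≥ 0.
k=0: 11.4 kHz.
k=1: 38 kHz, 60.8 kHz.
k=2: 87.4 kHz, 110.2 kHz.
k=3: 136.8 kHz, 159.6 kHz.
Within [30.5 kHz, 106 kHz]: 38 kHz, 60.8 kHz, 87.4 kHz.

38 kHz, 60.8 kHz, 87.4 kHz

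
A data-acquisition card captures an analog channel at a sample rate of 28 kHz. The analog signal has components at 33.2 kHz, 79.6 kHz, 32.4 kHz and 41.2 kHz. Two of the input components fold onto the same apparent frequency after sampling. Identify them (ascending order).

32.4 kHz, 79.6 kHz

fs/2 = 14 kHz.
33.2 kHz mod fs = 5.2 kHz.
5.2 kHz ≤ fs/2 = 14 kHz, appears at 5.2 kHz.
79.6 kHz mod fs = 23.6 kHz.
23.6 kHz > fs/2 = 14 kHz, folds to fs − 23.6 kHz = 4.4 kHz.
32.4 kHz mod fs = 4.4 kHz.
4.4 kHz ≤ fs/2 = 14 kHz, appears at 4.4 kHz.
41.2 kHz mod fs = 13.2 kHz.
13.2 kHz ≤ fs/2 = 14 kHz, appears at 13.2 kHz.
32.4 kHz and 79.6 kHz both map to 4.4 kHz.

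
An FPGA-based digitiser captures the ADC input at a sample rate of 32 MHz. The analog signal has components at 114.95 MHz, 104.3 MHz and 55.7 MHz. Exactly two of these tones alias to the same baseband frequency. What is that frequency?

fs/2 = 16 MHz.
114.95 MHz mod fs = 18.95 MHz.
18.95 MHz > fs/2 = 16 MHz, folds to fs − 18.95 MHz = 13.05 MHz.
104.3 MHz mod fs = 8.3 MHz.
8.3 MHz ≤ fs/2 = 16 MHz, appears at 8.3 MHz.
55.7 MHz mod fs = 23.7 MHz.
23.7 MHz > fs/2 = 16 MHz, folds to fs − 23.7 MHz = 8.3 MHz.
55.7 MHz and 104.3 MHz both map to 8.3 MHz.

8.3 MHz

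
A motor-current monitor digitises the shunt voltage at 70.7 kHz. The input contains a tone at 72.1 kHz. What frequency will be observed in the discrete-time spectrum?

72.1 kHz mod fs = 1.4 kHz.
1.4 kHz ≤ fs/2 = 35.35 kHz, appears at 1.4 kHz.

1.4 kHz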